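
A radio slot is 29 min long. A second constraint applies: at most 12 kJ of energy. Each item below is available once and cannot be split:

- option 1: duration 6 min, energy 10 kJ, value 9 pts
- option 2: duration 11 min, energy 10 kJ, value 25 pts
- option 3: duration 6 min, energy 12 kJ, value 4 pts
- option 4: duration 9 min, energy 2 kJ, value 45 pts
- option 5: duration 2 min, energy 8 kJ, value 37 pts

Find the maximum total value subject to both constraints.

82 pts

Feasible sets respecting both limits:
- option 4+option 5: duration 11, energy 10, value 82
- option 2+option 4: duration 20, energy 12, value 70
- option 1+option 4: duration 15, energy 12, value 54
Best: 82 pts.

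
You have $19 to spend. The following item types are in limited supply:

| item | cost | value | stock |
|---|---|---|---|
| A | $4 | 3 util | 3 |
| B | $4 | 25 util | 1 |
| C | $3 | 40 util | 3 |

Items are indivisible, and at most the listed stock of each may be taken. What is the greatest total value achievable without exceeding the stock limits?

148 util

Top feasible selections:
- 1×A + 1×B + 3×C: cost 17, value 148
- 1×B + 3×C: cost 13, value 145
- 2×A + 3×C: cost 17, value 126
Best: 148 util.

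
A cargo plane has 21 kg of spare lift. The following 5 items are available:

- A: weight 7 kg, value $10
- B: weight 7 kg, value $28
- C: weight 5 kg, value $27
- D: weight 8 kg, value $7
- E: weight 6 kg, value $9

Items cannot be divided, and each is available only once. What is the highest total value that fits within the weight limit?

$65

This is a 0/1 knapsack; check combinations near the capacity.
- A+B+C: weight 7+7+5=19, value 10+28+27=65
- B+C+E: weight 7+5+6=18, value 28+27+9=64
- B+C+D: weight 7+5+8=20, value 28+27+7=62
- B+C: weight 7+5=12, value 28+27=55
Best: $65.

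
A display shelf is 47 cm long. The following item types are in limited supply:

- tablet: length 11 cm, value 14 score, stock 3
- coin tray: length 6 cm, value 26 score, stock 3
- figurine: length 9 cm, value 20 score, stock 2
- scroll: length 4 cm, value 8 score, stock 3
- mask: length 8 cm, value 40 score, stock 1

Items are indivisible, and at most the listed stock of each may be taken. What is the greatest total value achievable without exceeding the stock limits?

162 score

Top feasible selections:
- 3×coin tray + 1×figurine + 3×scroll + 1×mask: length 47, value 162
- 3×coin tray + 2×figurine + 1×mask: length 44, value 158
- 3×coin tray + 1×figurine + 2×scroll + 1×mask: length 43, value 154
Best: 162 score.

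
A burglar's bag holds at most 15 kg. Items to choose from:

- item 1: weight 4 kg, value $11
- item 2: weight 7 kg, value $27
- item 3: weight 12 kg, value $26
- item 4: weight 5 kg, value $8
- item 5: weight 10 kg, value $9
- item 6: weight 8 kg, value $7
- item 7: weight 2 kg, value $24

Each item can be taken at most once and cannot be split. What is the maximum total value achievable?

Check high-value combinations within 15 kg:
- item 1+item 2+item 7: weight 4+7+2=13, value 11+27+24=62
- item 2+item 4+item 7: weight 7+5+2=14, value 27+8+24=59
- item 2+item 7: weight 7+2=9, value 27+24=51
- item 3+item 7: weight 12+2=14, value 26+24=50
Best: $62.

$62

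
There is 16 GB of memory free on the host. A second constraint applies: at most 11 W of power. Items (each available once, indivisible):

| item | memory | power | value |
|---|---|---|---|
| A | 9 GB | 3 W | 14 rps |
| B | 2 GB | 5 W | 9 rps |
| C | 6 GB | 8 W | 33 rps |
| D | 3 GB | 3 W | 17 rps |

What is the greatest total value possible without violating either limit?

Feasible sets respecting both limits:
- C+D: memory 9, power 11, value 50
- A+C: memory 15, power 11, value 47
- A+B+D: memory 14, power 11, value 40
- C: memory 6, power 8, value 33
Best: 50 rps.

50 rps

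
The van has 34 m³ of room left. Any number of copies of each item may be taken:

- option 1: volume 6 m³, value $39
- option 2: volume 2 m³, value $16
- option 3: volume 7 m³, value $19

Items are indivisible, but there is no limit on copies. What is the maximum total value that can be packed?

Best value-per-unit is option 2 at 16/2, and filling with it alone uses volume 17×2=34. No mix of the others beats 17×16 = 272.

$272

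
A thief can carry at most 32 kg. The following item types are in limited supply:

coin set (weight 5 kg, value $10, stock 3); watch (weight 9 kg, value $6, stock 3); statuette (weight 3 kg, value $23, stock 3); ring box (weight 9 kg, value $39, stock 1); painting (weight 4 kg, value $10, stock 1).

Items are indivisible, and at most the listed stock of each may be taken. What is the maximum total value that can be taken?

$138

Best selections within weight 32 and stock limits:
- 2×coin set + 3×statuette + 1×ring box + 1×painting: weight 32, value 138
- 1×coin set + 3×statuette + 1×ring box + 1×painting: weight 27, value 128
Best: $138.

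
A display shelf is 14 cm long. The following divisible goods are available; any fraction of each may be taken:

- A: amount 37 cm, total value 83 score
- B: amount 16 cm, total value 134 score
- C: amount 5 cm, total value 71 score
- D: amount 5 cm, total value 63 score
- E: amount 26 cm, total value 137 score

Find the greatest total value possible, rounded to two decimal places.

167.50

Take in order of value per unit:
- C (71/5 per unit): all 5 → value 71, running total 71.00
- D (63/5 per unit): all 5 → value 63, running total 134.00
- B (134/16 per unit): 4 of 16 → value 4×134/16 = 33.5000, running total 167.50
Total 167.50.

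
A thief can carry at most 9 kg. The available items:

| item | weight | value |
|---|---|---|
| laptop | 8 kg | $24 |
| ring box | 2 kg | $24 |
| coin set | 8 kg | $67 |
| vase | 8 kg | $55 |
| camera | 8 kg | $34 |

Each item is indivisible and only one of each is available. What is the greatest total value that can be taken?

This is a 0/1 knapsack; check combinations near the capacity.
- coin set: weight 8, value 67
- vase: weight 8, value 55
- camera: weight 8, value 34
- ring box: weight 2, value 24
Best: $67.

$67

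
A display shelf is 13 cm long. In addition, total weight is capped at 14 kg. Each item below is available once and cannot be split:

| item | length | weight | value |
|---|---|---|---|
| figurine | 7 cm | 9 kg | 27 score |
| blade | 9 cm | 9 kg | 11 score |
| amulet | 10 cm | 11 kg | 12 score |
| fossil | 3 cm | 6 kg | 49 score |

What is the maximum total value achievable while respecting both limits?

49 score

Feasible sets respecting both limits:
- fossil: length 3, weight 6, value 49
- figurine: length 7, weight 9, value 27
- amulet: length 10, weight 11, value 12
- blade: length 9, weight 9, value 11
Best: 49 score.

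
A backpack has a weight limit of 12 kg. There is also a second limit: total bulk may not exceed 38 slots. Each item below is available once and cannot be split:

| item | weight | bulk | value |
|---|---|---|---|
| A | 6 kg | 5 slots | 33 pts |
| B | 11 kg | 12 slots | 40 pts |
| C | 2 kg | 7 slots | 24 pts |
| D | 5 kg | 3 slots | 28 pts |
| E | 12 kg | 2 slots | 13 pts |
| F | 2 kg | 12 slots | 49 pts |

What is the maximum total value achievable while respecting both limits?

Feasible sets respecting both limits:
- A+C+F: weight 10, bulk 24, value 106
- C+D+F: weight 9, bulk 22, value 101
- A+F: weight 8, bulk 17, value 82
- D+F: weight 7, bulk 15, value 77
Best: 106 pts.

106 pts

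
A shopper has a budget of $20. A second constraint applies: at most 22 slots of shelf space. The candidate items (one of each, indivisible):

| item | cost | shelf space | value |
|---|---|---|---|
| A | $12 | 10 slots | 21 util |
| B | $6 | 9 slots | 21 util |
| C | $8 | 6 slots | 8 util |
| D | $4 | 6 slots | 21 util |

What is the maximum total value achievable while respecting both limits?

Feasible sets respecting both limits:
- B+C+D: cost 18, shelf space 21, value 50
- A+B: cost 18, shelf space 19, value 42
- A+D: cost 16, shelf space 16, value 42
- B+D: cost 10, shelf space 15, value 42
Best: 50 util.

50 util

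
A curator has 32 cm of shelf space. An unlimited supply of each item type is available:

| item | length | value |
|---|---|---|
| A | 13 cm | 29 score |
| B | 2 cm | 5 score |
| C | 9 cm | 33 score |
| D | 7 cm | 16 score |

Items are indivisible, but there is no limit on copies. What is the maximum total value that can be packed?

Best value-per-unit is C at 33/9; filling with it alone gives 3×33 = 99.
Optimal mix: 2×B + 3×C → length 31, value 109.

109 score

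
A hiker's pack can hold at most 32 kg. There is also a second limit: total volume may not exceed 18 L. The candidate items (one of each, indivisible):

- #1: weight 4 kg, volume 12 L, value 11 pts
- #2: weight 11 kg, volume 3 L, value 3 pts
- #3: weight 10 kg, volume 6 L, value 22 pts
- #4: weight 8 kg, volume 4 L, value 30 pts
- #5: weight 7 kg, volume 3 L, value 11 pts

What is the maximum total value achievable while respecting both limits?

63 pts

Feasible sets respecting both limits:
- #3+#4+#5: weight 25, volume 13, value 63
- #2+#3+#4: weight 29, volume 13, value 55
- #3+#4: weight 18, volume 10, value 52
- #2+#4+#5: weight 26, volume 10, value 44
Best: 63 pts.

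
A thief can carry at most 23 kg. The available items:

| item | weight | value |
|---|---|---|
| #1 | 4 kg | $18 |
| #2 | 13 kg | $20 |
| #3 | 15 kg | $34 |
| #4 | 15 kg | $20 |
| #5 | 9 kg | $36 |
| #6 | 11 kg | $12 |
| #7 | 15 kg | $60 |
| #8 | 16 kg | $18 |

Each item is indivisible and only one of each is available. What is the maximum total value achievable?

$78

This is a 0/1 knapsack; check combinations near the capacity.
- #1+#7: weight 4+15=19, value 18+60=78
- #7: weight 15, value 60
- #2+#5: weight 13+9=22, value 20+36=56
Best: $78.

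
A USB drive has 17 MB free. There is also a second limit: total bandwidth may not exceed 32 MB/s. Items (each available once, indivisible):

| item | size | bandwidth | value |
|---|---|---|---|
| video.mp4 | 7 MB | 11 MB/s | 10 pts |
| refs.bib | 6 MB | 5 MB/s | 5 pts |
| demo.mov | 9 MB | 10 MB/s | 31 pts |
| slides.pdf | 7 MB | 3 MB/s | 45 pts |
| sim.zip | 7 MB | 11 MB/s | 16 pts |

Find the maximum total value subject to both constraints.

Feasible sets respecting both limits:
- demo.mov+slides.pdf: size 16, bandwidth 13, value 76
- slides.pdf+sim.zip: size 14, bandwidth 14, value 61
- video.mp4+slides.pdf: size 14, bandwidth 14, value 55
Best: 76 pts.

76 pts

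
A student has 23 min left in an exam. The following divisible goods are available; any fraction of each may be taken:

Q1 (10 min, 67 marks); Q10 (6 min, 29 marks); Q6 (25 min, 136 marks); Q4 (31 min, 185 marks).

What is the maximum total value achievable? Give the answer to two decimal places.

Take in order of value per unit:
- Q1 (67/10 per unit): all 10 → value 67, running total 67.00
- Q4 (185/31 per unit): 13 of 31 → value 13×185/31 = 77.5806, running total 144.58
Total 144.58.

144.58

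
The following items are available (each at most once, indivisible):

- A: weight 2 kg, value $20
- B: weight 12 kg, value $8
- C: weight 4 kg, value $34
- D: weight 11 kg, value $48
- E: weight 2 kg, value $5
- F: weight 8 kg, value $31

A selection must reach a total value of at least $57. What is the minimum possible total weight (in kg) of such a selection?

8

Subsets with value ≥ 57, sorted by total weight:
- A+C+E: weight 8, value 59
- C+F: weight 12, value 65
- A+D: weight 13, value 68
Minimum weight: 8 kg.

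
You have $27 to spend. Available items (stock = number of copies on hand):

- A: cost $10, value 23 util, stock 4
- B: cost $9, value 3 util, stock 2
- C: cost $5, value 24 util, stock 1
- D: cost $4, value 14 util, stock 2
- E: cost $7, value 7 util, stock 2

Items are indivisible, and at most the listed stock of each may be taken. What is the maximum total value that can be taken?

Top feasible selections:
- 1×A + 1×C + 2×D: cost 23, value 75
- 2×A + 1×C: cost 25, value 70
Best: 75 util.

75 util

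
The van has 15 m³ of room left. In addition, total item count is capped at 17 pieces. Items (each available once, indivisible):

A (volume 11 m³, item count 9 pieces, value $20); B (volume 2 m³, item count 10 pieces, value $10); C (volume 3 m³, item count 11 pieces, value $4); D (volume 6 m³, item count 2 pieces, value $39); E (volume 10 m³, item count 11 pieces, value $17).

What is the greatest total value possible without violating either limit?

$49

Feasible sets respecting both limits:
- B+D: volume 8, item count 12, value 49
- C+D: volume 9, item count 13, value 43
- D: volume 6, item count 2, value 39
Best: $49.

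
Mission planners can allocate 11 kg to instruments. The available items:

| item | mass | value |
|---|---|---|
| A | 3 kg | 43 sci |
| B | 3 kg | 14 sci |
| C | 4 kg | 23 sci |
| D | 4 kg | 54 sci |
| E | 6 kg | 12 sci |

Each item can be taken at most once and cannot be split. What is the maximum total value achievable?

This is a 0/1 knapsack; check combinations near the capacity.
- A+C+D: mass 3+4+4=11, value 43+23+54=120
- A+B+D: mass 3+3+4=10, value 43+14+54=111
- A+D: mass 3+4=7, value 43+54=97
Best: 120 sci.

120 sci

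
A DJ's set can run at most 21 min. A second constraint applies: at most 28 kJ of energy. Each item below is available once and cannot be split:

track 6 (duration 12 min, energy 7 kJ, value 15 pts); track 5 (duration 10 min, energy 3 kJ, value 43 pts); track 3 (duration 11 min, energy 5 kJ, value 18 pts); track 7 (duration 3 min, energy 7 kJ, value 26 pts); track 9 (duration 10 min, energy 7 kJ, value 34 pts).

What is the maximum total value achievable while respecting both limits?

Feasible sets respecting both limits:
- track 5+track 9: duration 20, energy 10, value 77
- track 5+track 7: duration 13, energy 10, value 69
- track 5+track 3: duration 21, energy 8, value 61
Best: 77 pts.

77 pts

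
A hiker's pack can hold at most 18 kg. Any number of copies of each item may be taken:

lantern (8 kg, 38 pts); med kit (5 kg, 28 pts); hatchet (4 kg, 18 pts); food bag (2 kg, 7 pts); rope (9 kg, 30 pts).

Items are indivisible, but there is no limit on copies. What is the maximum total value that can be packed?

Best value-per-unit is med kit at 28/5; filling with it alone gives 3×28 = 84.
Optimal mix: 1×lantern + 2×med kit → weight 18, value 94.

94 pts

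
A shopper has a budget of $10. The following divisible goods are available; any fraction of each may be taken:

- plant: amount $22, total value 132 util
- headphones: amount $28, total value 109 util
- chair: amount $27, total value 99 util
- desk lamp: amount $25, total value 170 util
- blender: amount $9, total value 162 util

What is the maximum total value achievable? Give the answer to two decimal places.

Take in order of value per unit:
- blender (162/9 per unit): all 9 → value 162, running total 162.00
- desk lamp (170/25 per unit): 1 of 25 → value 1×170/25 = 6.8000, running total 168.80
Total 168.80.

168.80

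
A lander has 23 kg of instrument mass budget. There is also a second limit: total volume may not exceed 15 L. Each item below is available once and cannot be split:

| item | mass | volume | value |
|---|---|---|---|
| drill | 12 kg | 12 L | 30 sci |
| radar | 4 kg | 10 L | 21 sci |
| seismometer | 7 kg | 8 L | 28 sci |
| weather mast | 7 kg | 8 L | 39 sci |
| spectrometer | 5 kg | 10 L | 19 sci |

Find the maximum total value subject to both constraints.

39 sci

Feasible sets respecting both limits:
- weather mast: mass 7, volume 8, value 39
- drill: mass 12, volume 12, value 30
- seismometer: mass 7, volume 8, value 28
- radar: mass 4, volume 10, value 21
Best: 39 sci.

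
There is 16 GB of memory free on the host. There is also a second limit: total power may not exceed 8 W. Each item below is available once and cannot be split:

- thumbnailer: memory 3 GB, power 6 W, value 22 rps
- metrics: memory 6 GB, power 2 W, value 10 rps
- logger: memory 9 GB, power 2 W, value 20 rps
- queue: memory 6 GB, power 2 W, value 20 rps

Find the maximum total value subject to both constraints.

42 rps

Feasible sets respecting both limits:
- thumbnailer+logger: memory 12, power 8, value 42
- thumbnailer+queue: memory 9, power 8, value 42
- logger+queue: memory 15, power 4, value 40
Best: 42 rps.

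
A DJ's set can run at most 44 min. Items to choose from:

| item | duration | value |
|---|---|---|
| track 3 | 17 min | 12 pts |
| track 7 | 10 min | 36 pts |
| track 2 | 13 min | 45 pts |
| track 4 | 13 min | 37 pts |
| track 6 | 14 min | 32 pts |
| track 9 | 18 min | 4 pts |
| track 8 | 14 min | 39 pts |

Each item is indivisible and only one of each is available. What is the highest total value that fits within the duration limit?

This is a 0/1 knapsack; check combinations near the capacity.
- track 2+track 4+track 8: duration 13+13+14=40, value 45+37+39=121
- track 7+track 2+track 8: duration 10+13+14=37, value 36+45+39=120
- track 7+track 2+track 4: duration 10+13+13=36, value 36+45+37=118
- track 2+track 6+track 8: duration 13+14+14=41, value 45+32+39=116
Best: 121 pts.

121 pts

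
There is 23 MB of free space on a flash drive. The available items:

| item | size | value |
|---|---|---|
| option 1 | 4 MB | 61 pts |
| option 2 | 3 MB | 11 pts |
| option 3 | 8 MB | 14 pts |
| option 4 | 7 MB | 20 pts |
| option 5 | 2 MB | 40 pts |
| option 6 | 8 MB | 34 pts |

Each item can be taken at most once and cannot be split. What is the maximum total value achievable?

Check high-value combinations within 23 MB:
- option 1+option 4+option 5+option 6: size 4+7+2+8=21, value 61+20+40+34=155
- option 1+option 3+option 5+option 6: size 4+8+2+8=22, value 61+14+40+34=149
- option 1+option 2+option 5+option 6: size 4+3+2+8=17, value 61+11+40+34=146
- option 1+option 5+option 6: size 4+2+8=14, value 61+40+34=135
- option 1+option 3+option 4+option 5: size 4+8+7+2=21, value 61+14+20+40=135
Best: 155 pts.

155 pts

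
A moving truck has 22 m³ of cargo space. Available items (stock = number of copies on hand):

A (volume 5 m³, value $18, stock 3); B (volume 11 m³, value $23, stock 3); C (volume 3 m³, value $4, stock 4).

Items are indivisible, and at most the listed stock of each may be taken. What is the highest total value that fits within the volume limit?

Top feasible selections:
- 3×A + 2×C: volume 21, value 62
- 2×A + 1×B: volume 21, value 59
- 3×A + 1×C: volume 18, value 58
- 3×A: volume 15, value 54
Best: $62.

$62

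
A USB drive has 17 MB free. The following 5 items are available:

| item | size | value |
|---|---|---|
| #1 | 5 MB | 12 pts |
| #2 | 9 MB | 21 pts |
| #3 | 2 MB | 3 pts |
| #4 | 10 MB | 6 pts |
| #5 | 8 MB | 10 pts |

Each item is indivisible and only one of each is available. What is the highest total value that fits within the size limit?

36 pts

Check high-value combinations within 17 MB:
- #1+#2+#3: size 5+9+2=16, value 12+21+3=36
- #1+#2: size 5+9=14, value 12+21=33
- #2+#5: size 9+8=17, value 21+10=31
- #1+#3+#5: size 5+2+8=15, value 12+3+10=25
- #2+#3: size 9+2=11, value 21+3=24
Best: 36 pts.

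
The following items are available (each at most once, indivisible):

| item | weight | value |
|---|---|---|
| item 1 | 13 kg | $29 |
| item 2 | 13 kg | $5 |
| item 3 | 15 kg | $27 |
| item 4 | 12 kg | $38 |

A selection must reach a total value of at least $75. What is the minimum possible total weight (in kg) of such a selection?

Subsets with value ≥ 75, sorted by total weight:
- item 1+item 3+item 4: weight 40, value 94
- item 1+item 2+item 3+item 4: weight 53, value 99
Minimum weight: 40 kg.

40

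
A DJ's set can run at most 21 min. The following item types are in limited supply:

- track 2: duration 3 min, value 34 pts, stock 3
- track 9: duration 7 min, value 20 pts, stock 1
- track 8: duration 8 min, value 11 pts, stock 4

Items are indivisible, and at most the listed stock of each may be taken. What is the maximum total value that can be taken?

Best selections within duration 21 and stock limits:
- 3×track 2 + 1×track 9: duration 16, value 122
- 3×track 2 + 1×track 8: duration 17, value 113
- 3×track 2: duration 9, value 102
Best: 122 pts.

122 pts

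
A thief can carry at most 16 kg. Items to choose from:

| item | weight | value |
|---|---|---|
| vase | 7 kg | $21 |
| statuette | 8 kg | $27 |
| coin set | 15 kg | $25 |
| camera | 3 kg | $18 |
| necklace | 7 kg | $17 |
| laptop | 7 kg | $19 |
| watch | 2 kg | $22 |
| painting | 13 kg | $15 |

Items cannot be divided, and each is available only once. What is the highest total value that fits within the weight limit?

Check high-value combinations within 16 kg:
- statuette+camera+watch: weight 8+3+2=13, value 27+18+22=67
- vase+laptop+watch: weight 7+7+2=16, value 21+19+22=62
- vase+camera+watch: weight 7+3+2=12, value 21+18+22=61
- vase+necklace+watch: weight 7+7+2=16, value 21+17+22=60
Best: $67.

$67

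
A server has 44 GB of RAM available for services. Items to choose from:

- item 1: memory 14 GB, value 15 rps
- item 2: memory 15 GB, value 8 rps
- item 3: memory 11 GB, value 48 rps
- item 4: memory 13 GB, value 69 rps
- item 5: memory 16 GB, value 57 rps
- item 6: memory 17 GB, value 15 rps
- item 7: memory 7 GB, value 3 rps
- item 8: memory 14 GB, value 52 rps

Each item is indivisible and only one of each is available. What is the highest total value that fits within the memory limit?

Check high-value combinations within 44 GB:
- item 4+item 5+item 8: memory 13+16+14=43, value 69+57+52=178
- item 3+item 4+item 5: memory 11+13+16=40, value 48+69+57=174
- item 3+item 4+item 8: memory 11+13+14=38, value 48+69+52=169
Best: 178 rps.

178 rps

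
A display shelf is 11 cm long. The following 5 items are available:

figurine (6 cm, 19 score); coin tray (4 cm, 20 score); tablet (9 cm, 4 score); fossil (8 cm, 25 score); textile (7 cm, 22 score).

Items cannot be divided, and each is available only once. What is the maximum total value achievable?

Check high-value combinations within 11 cm:
- coin tray+textile: length 4+7=11, value 20+22=42
- figurine+coin tray: length 6+4=10, value 19+20=39
- fossil: length 8, value 25
- textile: length 7, value 22
- coin tray: length 4, value 20
Best: 42 score.

42 score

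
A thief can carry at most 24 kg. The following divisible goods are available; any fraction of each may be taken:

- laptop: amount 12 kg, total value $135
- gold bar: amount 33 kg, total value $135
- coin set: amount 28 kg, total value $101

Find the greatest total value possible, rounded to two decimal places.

Take in order of value per unit:
- laptop (135/12 per unit): all 12 → value 135, running total 135.00
- gold bar (135/33 per unit): 12 of 33 → value 12×135/33 = 49.0909, running total 184.09
Total 184.09.

184.09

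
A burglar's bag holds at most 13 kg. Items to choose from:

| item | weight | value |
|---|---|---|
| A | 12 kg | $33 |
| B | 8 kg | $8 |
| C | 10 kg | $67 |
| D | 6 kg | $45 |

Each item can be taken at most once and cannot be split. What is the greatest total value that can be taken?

Check high-value combinations within 13 kg:
- C: weight 10, value 67
- D: weight 6, value 45
- A: weight 12, value 33
- B: weight 8, value 8
Best: $67.

$67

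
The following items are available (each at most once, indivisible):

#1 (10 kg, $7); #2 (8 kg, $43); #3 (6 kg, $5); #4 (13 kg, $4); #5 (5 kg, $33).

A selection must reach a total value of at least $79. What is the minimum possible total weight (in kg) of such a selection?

19

Subsets with value ≥ 79, sorted by total weight:
- #2+#3+#5: weight 19, value 81
- #1+#2+#5: weight 23, value 83
- #2+#4+#5: weight 26, value 80
Minimum weight: 19 kg.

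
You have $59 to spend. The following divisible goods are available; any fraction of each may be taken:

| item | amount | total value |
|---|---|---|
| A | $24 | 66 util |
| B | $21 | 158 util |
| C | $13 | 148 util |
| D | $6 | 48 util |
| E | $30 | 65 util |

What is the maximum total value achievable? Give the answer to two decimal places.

Take in order of value per unit:
- C (148/13 per unit): all 13 → value 148, running total 148.00
- D (48/6 per unit): all 6 → value 48, running total 196.00
- B (158/21 per unit): all 21 → value 158, running total 354.00
- A (66/24 per unit): 19 of 24 → value 19×66/24 = 52.2500, running total 406.25
Total 406.25.

406.25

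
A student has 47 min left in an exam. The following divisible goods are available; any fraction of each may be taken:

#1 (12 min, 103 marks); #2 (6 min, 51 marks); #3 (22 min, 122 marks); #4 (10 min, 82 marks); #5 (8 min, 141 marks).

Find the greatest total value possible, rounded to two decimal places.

Take in order of value per unit:
- #5 (141/8 per unit): all 8 → value 141, running total 141.00
- #1 (103/12 per unit): all 12 → value 103, running total 244.00
- #2 (51/6 per unit): all 6 → value 51, running total 295.00
- #4 (82/10 per unit): all 10 → value 82, running total 377.00
- #3 (122/22 per unit): 11 of 22 → value 11×122/22 = 61.0000, running total 438.00
Total 438.00.

438.00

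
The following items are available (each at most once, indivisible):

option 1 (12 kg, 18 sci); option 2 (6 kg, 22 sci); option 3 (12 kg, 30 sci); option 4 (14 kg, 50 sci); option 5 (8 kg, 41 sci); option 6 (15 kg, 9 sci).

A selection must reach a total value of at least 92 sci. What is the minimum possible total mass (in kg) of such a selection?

26

Subsets with value ≥ 92, sorted by total mass:
- option 2+option 3+option 5: mass 26, value 93
- option 2+option 4+option 5: mass 28, value 113
- option 2+option 3+option 4: mass 32, value 102
Minimum mass: 26 kg.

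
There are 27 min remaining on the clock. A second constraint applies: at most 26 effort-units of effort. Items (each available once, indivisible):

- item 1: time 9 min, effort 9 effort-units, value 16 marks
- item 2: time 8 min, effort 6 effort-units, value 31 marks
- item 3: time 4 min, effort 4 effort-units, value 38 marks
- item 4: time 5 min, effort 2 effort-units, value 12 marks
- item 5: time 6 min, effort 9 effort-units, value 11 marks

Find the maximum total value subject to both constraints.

Feasible sets respecting both limits:
- item 1+item 2+item 3+item 4: time 26, effort 21, value 97
- item 2+item 3+item 4+item 5: time 23, effort 21, value 92
- item 1+item 2+item 3: time 21, effort 19, value 85
Best: 97 marks.

97 marks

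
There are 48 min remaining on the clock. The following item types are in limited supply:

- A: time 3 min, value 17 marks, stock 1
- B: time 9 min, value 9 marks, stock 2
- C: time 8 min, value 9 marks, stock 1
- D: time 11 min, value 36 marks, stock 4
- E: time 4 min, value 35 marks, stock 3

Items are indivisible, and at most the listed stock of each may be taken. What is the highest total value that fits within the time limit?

230 marks

Top feasible selections:
- 1×A + 3×D + 3×E: time 48, value 230
- 3×D + 3×E: time 45, value 213
- 1×A + 1×C + 2×D + 3×E: time 45, value 203
Best: 230 marks.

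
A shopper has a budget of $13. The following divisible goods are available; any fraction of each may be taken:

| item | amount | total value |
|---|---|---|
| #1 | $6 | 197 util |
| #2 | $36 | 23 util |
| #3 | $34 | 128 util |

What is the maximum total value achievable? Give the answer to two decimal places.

223.35

Take in order of value per unit:
- #1 (197/6 per unit): all 6 → value 197, running total 197.00
- #3 (128/34 per unit): 7 of 34 → value 7×128/34 = 26.3529, running total 223.35
Total 223.35.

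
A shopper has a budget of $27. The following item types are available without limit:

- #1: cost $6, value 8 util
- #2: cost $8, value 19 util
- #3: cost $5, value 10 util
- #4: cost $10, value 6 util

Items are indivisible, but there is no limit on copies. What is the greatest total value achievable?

Best value-per-unit is #2 at 19/8; filling with it alone gives 3×19 = 57.
Optimal mix: 2×#2 + 2×#3 → cost 26, value 58.

58 util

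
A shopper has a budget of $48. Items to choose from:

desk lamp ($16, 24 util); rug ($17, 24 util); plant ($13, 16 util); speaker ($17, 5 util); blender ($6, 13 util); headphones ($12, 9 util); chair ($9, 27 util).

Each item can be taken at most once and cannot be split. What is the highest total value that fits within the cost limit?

88 util

Check high-value combinations within $48:
- desk lamp+rug+blender+chair: cost 16+17+6+9=48, value 24+24+13+27=88
- desk lamp+plant+blender+chair: cost 16+13+6+9=44, value 24+16+13+27=80
- rug+plant+blender+chair: cost 17+13+6+9=45, value 24+16+13+27=80
- desk lamp+rug+chair: cost 16+17+9=42, value 24+24+27=75
- desk lamp+blender+headphones+chair: cost 16+6+12+9=43, value 24+13+9+27=73
Best: 88 util.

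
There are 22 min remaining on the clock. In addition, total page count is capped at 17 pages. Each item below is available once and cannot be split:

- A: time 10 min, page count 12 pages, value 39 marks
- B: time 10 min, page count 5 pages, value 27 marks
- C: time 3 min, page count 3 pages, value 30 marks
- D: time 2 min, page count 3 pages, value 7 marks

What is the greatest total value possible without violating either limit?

69 marks

Feasible sets respecting both limits:
- A+C: time 13, page count 15, value 69
- A+B: time 20, page count 17, value 66
- B+C+D: time 15, page count 11, value 64
Best: 69 marks.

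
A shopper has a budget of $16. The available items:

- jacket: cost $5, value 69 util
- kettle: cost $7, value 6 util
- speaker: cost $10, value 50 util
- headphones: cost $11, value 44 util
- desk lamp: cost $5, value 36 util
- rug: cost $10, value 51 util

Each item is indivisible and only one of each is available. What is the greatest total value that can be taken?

Check high-value combinations within $16:
- jacket+rug: cost 5+10=15, value 69+51=120
- jacket+speaker: cost 5+10=15, value 69+50=119
- jacket+headphones: cost 5+11=16, value 69+44=113
Best: 120 util.

120 util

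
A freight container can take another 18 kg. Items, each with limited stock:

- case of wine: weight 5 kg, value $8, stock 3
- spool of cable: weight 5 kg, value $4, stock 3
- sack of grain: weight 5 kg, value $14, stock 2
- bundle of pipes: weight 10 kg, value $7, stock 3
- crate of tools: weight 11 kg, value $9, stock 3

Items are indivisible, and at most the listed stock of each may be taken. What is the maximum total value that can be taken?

Top feasible selections:
- 1×case of wine + 2×sack of grain: weight 15, value 36
- 1×spool of cable + 2×sack of grain: weight 15, value 32
- 2×case of wine + 1×sack of grain: weight 15, value 30
- 2×sack of grain: weight 10, value 28
Best: $36.

$36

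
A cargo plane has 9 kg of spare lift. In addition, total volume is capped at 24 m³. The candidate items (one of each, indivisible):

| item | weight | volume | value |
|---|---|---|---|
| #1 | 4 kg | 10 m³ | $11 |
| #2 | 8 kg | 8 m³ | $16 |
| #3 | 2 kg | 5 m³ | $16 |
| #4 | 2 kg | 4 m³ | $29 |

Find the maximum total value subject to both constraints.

$56

Feasible sets respecting both limits:
- #1+#3+#4: weight 8, volume 19, value 56
- #3+#4: weight 4, volume 9, value 45
- #1+#4: weight 6, volume 14, value 40
- #4: weight 2, volume 4, value 29
Best: $56.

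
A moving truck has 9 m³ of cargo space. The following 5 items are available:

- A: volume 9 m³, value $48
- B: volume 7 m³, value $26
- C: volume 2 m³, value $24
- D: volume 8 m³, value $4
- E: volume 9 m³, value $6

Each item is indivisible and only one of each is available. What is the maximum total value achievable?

$50

Check high-value combinations within 9 m³:
- B+C: volume 7+2=9, value 26+24=50
- A: volume 9, value 48
- B: volume 7, value 26
Best: $50.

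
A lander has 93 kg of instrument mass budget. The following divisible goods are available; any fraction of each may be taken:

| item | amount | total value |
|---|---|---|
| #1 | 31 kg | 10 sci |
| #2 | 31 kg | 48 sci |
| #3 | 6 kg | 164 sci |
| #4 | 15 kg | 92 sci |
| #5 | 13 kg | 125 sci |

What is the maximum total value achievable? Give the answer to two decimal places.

438.03

Take in order of value per unit:
- #3 (164/6 per unit): all 6 → value 164, running total 164.00
- #5 (125/13 per unit): all 13 → value 125, running total 289.00
- #4 (92/15 per unit): all 15 → value 92, running total 381.00
- #2 (48/31 per unit): all 31 → value 48, running total 429.00
- #1 (10/31 per unit): 28 of 31 → value 28×10/31 = 9.0323, running total 438.03
Total 438.03.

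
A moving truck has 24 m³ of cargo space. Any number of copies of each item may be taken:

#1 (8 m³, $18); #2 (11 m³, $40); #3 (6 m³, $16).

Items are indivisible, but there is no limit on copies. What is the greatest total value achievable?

Best value-per-unit is #2 at 40/11, and filling with it alone uses volume 2×11=22. No mix of the others beats 2×40 = 80.

$80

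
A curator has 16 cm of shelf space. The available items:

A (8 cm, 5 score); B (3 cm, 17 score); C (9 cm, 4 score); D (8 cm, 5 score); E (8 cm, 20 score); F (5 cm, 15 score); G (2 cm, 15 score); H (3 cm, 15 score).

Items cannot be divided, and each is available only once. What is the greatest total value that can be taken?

Check high-value combinations within 16 cm:
- B+E+G+H: length 3+8+2+3=16, value 17+20+15+15=67
- B+F+G+H: length 3+5+2+3=13, value 17+15+15+15=62
- B+E+G: length 3+8+2=13, value 17+20+15=52
Best: 67 score.

67 score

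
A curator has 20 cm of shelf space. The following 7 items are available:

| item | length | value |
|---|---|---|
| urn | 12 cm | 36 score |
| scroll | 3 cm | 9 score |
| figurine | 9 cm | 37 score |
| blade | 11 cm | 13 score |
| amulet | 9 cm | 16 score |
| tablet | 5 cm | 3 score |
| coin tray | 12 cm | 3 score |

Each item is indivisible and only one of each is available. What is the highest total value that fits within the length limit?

53 score

Check high-value combinations within 20 cm:
- figurine+amulet: length 9+9=18, value 37+16=53
- figurine+blade: length 9+11=20, value 37+13=50
- scroll+figurine+tablet: length 3+9+5=17, value 9+37+3=49
Best: 53 score.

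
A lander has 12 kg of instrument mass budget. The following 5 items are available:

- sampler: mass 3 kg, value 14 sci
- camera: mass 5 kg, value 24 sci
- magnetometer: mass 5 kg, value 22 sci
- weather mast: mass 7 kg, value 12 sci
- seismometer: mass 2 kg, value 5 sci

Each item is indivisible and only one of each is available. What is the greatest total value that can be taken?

Check high-value combinations within 12 kg:
- camera+magnetometer+seismometer: mass 5+5+2=12, value 24+22+5=51
- camera+magnetometer: mass 5+5=10, value 24+22=46
- sampler+camera+seismometer: mass 3+5+2=10, value 14+24+5=43
- sampler+magnetometer+seismometer: mass 3+5+2=10, value 14+22+5=41
Best: 51 sci.

51 sci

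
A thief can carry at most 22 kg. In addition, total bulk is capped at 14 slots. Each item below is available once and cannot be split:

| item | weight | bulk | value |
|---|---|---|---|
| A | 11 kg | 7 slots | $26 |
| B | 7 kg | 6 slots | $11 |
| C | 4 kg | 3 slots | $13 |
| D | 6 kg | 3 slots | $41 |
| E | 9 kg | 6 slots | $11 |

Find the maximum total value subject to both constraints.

Feasible sets respecting both limits:
- A+C+D: weight 21, bulk 13, value 80
- A+D: weight 17, bulk 10, value 67
- B+C+D: weight 17, bulk 12, value 65
Best: $80.

$80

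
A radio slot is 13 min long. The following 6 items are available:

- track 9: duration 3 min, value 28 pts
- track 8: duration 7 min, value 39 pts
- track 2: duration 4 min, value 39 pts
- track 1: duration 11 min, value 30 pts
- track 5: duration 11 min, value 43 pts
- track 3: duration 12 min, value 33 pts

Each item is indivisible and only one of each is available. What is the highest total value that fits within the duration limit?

Check high-value combinations within 13 min:
- track 8+track 2: duration 7+4=11, value 39+39=78
- track 9+track 2: duration 3+4=7, value 28+39=67
- track 9+track 8: duration 3+7=10, value 28+39=67
- track 5: duration 11, value 43
- track 2: duration 4, value 39
Best: 78 pts.

78 pts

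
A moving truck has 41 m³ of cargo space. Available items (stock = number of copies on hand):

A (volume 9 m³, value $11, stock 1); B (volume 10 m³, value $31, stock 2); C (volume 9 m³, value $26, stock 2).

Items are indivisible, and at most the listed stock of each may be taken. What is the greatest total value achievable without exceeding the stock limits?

$114

Top feasible selections:
- 2×B + 2×C: volume 38, value 114
- 1×A + 2×B + 1×C: volume 38, value 99
- 1×A + 1×B + 2×C: volume 37, value 94
- 2×B + 1×C: volume 29, value 88
Best: $114.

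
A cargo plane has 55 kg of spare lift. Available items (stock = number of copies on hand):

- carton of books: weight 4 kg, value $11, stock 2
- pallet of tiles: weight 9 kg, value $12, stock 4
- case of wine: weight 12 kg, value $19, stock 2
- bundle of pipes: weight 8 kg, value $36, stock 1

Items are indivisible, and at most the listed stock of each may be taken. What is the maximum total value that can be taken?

Best selections within weight 55 and stock limits:
- 2×carton of books + 3×pallet of tiles + 1×case of wine + 1×bundle of pipes: weight 55, value 113
- 1×carton of books + 2×pallet of tiles + 2×case of wine + 1×bundle of pipes: weight 54, value 109
- 2×carton of books + 1×pallet of tiles + 2×case of wine + 1×bundle of pipes: weight 49, value 108
- 2×carton of books + 4×pallet of tiles + 1×bundle of pipes: weight 52, value 106
Best: $113.

$113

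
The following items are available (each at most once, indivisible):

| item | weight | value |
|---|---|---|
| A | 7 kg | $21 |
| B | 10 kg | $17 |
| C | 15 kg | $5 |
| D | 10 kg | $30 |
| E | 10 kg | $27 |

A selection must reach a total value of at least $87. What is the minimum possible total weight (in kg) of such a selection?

37

Subsets with value ≥ 87, sorted by total weight:
- A+B+D+E: weight 37, value 95
- A+B+C+D+E: weight 52, value 100
Minimum weight: 37 kg.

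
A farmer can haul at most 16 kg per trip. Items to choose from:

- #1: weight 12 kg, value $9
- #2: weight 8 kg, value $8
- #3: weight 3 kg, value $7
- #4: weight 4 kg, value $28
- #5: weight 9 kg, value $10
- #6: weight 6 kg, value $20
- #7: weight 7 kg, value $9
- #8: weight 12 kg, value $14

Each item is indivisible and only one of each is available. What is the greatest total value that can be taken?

Check high-value combinations within 16 kg:
- #3+#4+#6: weight 3+4+6=13, value 7+28+20=55
- #4+#6: weight 4+6=10, value 28+20=48
- #3+#4+#5: weight 3+4+9=16, value 7+28+10=45
- #3+#4+#7: weight 3+4+7=14, value 7+28+9=44
- #2+#3+#4: weight 8+3+4=15, value 8+7+28=43
Best: $55.

$55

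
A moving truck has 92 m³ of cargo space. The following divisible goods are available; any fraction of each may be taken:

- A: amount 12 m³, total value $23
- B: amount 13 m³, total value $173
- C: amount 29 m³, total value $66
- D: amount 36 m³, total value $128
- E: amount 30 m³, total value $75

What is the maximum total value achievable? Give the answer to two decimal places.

405.59

Take in order of value per unit:
- B (173/13 per unit): all 13 → value 173, running total 173.00
- D (128/36 per unit): all 36 → value 128, running total 301.00
- E (75/30 per unit): all 30 → value 75, running total 376.00
- C (66/29 per unit): 13 of 29 → value 13×66/29 = 29.5862, running total 405.59
Total 405.59.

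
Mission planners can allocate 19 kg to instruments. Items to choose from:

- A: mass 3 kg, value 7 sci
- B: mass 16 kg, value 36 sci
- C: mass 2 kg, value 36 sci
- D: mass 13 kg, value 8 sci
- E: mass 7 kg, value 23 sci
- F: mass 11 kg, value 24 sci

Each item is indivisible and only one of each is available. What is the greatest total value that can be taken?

72 sci

Check high-value combinations within 19 kg:
- B+C: mass 16+2=18, value 36+36=72
- A+C+F: mass 3+2+11=16, value 7+36+24=67
- A+C+E: mass 3+2+7=12, value 7+36+23=66
Best: 72 sci.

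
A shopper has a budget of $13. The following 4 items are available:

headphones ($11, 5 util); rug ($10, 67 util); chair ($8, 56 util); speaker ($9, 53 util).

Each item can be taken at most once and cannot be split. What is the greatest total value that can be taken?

67 util

Check high-value combinations within $13:
- rug: cost 10, value 67
- chair: cost 8, value 56
- speaker: cost 9, value 53
- headphones: cost 11, value 5
Best: 67 util.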